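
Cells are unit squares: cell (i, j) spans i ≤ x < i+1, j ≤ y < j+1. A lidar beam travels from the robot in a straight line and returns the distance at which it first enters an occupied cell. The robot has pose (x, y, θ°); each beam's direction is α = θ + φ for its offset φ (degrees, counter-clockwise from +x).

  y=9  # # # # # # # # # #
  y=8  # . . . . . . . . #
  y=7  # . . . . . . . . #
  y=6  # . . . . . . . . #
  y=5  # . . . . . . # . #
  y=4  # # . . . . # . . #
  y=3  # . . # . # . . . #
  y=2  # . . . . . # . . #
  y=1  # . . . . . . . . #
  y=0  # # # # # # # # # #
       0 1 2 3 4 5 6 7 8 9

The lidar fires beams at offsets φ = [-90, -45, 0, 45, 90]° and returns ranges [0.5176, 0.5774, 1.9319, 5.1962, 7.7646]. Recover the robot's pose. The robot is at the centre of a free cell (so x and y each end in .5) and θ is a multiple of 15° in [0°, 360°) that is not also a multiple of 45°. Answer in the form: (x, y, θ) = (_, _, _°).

(x, y, θ) = (5.5, 8.5, 165°)

Candidates: 58 free-cell centres × 16 headings = 928 poses. Raycast each; keep the one whose scan matches to 4 dp.
  (2.5, 2.5, 285°): beam 1 = 1.5529 ≠ 0.5176 ✗
  (1.5, 2.5, 15°): beam 1 = 1.5529 ≠ 0.5176 ✗
  (7.5, 4.5, 210°): beam 1 = 0.5774 ≠ 0.5176 ✗
  (2.5, 6.5, 195°): beam 1 = 2.5882 ≠ 0.5176 ✗
  …
  (5.5, 8.5, 165°): r_1=0.5176, r_2=0.5774, r_3=1.9319, r_4=5.1962, r_5=7.7646 — all match ✓
Only this pose fits every beam.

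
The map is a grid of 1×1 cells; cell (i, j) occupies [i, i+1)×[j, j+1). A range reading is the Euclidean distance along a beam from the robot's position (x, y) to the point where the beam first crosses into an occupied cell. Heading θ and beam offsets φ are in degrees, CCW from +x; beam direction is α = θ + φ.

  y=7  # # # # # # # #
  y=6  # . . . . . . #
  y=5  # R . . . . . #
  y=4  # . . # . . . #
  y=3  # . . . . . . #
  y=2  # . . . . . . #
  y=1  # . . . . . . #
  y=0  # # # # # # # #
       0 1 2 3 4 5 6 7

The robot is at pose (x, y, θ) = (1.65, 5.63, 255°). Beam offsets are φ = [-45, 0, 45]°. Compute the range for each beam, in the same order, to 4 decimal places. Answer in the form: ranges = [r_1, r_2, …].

ranges = [0.7506, 2.5114, 5.3463]

beam 1: φ=-45°, α=210°
  direction (-0.8660, -0.5000); cell (1,5); t to first gridline: x 0.7506, y 1.2600 (then +1.1547 / +2.0000)
    (0,5) via x @ 0.7506  # hit
  → r_1 = 0.7506
beam 2: φ=0°, α=255°
  direction (-0.2588, -0.9659); cell (1,5); t to first gridline: x 2.5114, y 0.6522 (then +3.8637 / +1.0353)
    (1,4) via y @ 0.6522
    (1,3) via y @ 1.6875
    (0,3) via x @ 2.5114  # hit
  → r_2 = 2.5114
beam 3: φ=45°, α=300°
  direction (0.5000, -0.8660); cell (1,5); t to first gridline: x 0.7000, y 0.7275 (then +2.0000 / +1.1547)
    (2,5) via x @ 0.7000
    (2,4) via y @ 0.7275
    (2,3) via y @ 1.8822
    (3,3) via x @ 2.7000
    (3,2) via y @ 3.0369
    (3,1) via y @ 4.1916
    (4,1) via x @ 4.7000
    (4,0) via y @ 5.3463  # hit
  → r_3 = 5.3463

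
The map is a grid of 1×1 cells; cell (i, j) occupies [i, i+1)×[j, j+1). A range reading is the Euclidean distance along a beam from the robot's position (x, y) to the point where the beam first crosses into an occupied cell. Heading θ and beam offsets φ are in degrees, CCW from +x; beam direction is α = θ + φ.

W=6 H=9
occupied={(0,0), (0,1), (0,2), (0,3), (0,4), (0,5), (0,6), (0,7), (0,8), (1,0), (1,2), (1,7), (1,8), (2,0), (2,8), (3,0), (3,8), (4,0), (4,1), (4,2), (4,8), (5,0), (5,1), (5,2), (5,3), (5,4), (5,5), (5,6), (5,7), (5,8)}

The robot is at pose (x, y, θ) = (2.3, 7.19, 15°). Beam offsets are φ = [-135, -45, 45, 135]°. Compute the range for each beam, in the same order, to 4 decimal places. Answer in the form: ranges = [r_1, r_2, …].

ranges = [2.6000, 3.1177, 0.9353, 0.3464]

beam 1: φ=-135°, α=240°
  dir = (cos 240°, sin 240°) = (-0.5000, -0.8660); from cell (2,7)
  next x-line at t=0.6000, next y-line at t=0.2194; Δt_x=2.0000, Δt_y=1.1547
    y: enter (2,6) at t=0.2194
    x: enter (1,6) at t=0.6000
    y: enter (1,5) at t=1.3741
    y: enter (1,4) at t=2.5288
    x: enter (0,4) at t=2.6000 ← occupied
  → r_1 = 2.6000
beam 2: φ=-45°, α=330°
  dir = (cos 330°, sin 330°) = (0.8660, -0.5000); from cell (2,7)
  next x-line at t=0.8083, next y-line at t=0.3800; Δt_x=1.1547, Δt_y=2.0000
    y: enter (2,6) at t=0.3800
    x: enter (3,6) at t=0.8083
    x: enter (4,6) at t=1.9630
    y: enter (4,5) at t=2.3800
    x: enter (5,5) at t=3.1177 ← occupied
  → r_2 = 3.1177
beam 3: φ=45°, α=60°
  dir = (cos 60°, sin 60°) = (0.5000, 0.8660); from cell (2,7)
  next x-line at t=1.4000, next y-line at t=0.9353; Δt_x=2.0000, Δt_y=1.1547
    y: enter (2,8) at t=0.9353 ← occupied
  → r_3 = 0.9353
beam 4: φ=135°, α=150°
  dir = (cos 150°, sin 150°) = (-0.8660, 0.5000); from cell (2,7)
  next x-line at t=0.3464, next y-line at t=1.6200; Δt_x=1.1547, Δt_y=2.0000
    x: enter (1,7) at t=0.3464 ← occupied
  → r_4 = 0.3464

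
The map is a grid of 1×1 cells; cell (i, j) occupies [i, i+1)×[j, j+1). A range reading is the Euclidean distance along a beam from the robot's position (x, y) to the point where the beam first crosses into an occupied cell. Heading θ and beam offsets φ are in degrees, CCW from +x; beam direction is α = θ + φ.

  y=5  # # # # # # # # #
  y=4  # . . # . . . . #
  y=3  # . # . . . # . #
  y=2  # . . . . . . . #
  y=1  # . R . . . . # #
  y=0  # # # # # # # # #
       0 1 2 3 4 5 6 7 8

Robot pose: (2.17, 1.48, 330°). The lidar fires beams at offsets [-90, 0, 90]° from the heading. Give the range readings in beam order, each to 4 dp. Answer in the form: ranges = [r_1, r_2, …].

beam 1: φ=-90°, α=240°
  cosα=-0.5000 sinα=-0.8660 | (2,1) | tMaxX 0.3400 tMaxY 0.5543 | tΔX 2.0000 tΔY 1.1547
    t=0.3400 [x] (1,1)
    t=0.5543 [y] (1,0) — stop
  → r_1 = 0.5543
beam 2: φ=0°, α=330°
  cosα=0.8660 sinα=-0.5000 | (2,1) | tMaxX 0.9584 tMaxY 0.9600 | tΔX 1.1547 tΔY 2.0000
    t=0.9584 [x] (3,1)
    t=0.9600 [y] (3,0) — stop
  → r_2 = 0.9600
beam 3: φ=90°, α=60°
  cosα=0.5000 sinα=0.8660 | (2,1) | tMaxX 1.6600 tMaxY 0.6004 | tΔX 2.0000 tΔY 1.1547
    t=0.6004 [y] (2,2)
    t=1.6600 [x] (3,2)
    t=1.7551 [y] (3,3)
    t=2.9098 [y] (3,4) — stop
  → r_3 = 2.9098

ranges = [0.5543, 0.9600, 2.9098]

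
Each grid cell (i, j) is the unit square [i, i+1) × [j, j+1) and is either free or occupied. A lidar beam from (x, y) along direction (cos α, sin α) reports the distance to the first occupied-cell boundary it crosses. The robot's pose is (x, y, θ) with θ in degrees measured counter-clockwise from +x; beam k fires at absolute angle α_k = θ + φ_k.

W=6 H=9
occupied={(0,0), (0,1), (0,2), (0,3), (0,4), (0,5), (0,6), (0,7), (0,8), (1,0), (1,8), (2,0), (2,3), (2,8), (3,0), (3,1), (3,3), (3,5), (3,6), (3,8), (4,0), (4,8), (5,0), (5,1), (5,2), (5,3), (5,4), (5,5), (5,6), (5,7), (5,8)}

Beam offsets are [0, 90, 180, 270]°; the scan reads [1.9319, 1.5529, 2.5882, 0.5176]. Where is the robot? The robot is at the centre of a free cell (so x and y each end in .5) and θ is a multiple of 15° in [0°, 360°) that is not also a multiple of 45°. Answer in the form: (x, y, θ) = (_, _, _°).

(x, y, θ) = (1.5, 5.5, 255°)

Enumerate (i+0.5, j+0.5, θ) over the 23 free cells and 16 admissible headings. For each, cast all 4 beams and compare to the given ranges.
  (4.5, 3.5, 30°): beam 1 = 0.5774 ≠ 1.9319 ✗
  (3.5, 2.5, 210°): beam 1 = 2.8868 ≠ 1.9319 ✗
  (2.5, 6.5, 165°): beam 1 = 1.5529 ≠ 1.9319 ✗
  …
  (1.5, 5.5, 255°): r_1=1.9319, r_2=1.5529, r_3=2.5882, r_4=0.5176 — all match ✓
Only this pose fits every beam.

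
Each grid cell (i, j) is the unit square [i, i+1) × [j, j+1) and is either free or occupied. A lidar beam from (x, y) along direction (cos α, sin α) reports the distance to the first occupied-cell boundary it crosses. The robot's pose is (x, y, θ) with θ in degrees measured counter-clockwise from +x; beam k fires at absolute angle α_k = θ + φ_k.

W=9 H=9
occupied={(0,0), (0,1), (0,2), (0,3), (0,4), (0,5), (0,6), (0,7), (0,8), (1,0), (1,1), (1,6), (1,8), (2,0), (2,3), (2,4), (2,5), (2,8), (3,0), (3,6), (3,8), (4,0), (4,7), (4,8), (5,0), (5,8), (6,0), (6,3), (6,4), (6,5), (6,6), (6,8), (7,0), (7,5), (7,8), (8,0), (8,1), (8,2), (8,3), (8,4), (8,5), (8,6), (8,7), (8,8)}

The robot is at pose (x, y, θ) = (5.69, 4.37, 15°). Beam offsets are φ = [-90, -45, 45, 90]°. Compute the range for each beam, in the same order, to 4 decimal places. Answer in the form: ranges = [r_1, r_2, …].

beam 1: φ=-90°, α=285°
  direction (0.2588, -0.9659); cell (5,4); t to first gridline: x 1.1977, y 0.3831 (then +3.8637 / +1.0353)
    (5,3) via y @ 0.3831
    (6,3) via x @ 1.1977  # hit
  → r_1 = 1.1977
beam 2: φ=-45°, α=330°
  direction (0.8660, -0.5000); cell (5,4); t to first gridline: x 0.3580, y 0.7400 (then +1.1547 / +2.0000)
    (6,4) via x @ 0.3580  # hit
  → r_2 = 0.3580
beam 3: φ=45°, α=60°
  direction (0.5000, 0.8660); cell (5,4); t to first gridline: x 0.6200, y 0.7275 (then +2.0000 / +1.1547)
    (6,4) via x @ 0.6200  # hit
  → r_3 = 0.6200
beam 4: φ=90°, α=105°
  direction (-0.2588, 0.9659); cell (5,4); t to first gridline: x 2.6660, y 0.6522 (then +3.8637 / +1.0353)
    (5,5) via y @ 0.6522
    (5,6) via y @ 1.6875
    (4,6) via x @ 2.6660
    (4,7) via y @ 2.7228  # hit
  → r_4 = 2.7228

ranges = [1.1977, 0.3580, 0.6200, 2.7228]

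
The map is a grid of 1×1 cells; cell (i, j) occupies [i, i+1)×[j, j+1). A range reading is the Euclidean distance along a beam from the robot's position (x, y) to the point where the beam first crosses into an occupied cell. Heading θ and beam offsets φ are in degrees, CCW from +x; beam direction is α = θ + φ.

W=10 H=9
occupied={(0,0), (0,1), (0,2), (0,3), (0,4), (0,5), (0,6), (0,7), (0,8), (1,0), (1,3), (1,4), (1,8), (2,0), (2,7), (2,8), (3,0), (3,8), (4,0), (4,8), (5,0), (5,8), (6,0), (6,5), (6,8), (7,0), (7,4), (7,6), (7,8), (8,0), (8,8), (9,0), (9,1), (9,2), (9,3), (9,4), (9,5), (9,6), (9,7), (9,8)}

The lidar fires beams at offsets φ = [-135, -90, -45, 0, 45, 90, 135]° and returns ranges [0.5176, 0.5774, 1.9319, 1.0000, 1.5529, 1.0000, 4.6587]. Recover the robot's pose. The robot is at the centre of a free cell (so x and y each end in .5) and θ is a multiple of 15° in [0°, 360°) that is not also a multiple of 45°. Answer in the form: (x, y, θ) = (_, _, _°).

(x, y, θ) = (8.5, 5.5, 120°)

Candidates: 50 free-cell centres × 16 headings = 800 poses. Raycast each; keep the one whose scan matches to 4 dp.
  (6.5, 2.5, 60°): beam 1 = 1.5529 ≠ 0.5176 ✗
  (4.5, 7.5, 60°): beam 1 = 6.7293 ≠ 0.5176 ✗
  (5.5, 2.5, 60°): beam 1 = 1.5529 ≠ 0.5176 ✗
  …
  (8.5, 5.5, 120°): r_1=0.5176, r_2=0.5774, r_3=1.9319, r_4=1.0000, r_5=1.5529, r_6=1.0000, r_7=4.6587 — all match ✓
Unique over the lattice → pose = (8.5, 5.5, 120°).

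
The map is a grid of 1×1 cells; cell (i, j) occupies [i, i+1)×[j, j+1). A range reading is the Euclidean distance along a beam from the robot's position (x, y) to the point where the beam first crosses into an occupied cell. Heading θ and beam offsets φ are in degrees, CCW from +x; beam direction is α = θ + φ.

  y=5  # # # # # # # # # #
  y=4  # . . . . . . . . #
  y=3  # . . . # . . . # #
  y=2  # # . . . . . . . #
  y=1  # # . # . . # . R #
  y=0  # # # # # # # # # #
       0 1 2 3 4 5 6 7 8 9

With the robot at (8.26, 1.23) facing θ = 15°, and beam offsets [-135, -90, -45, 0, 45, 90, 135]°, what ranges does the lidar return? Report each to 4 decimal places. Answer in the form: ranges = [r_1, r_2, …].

ranges = [0.2656, 0.2381, 0.4600, 0.7661, 1.4800, 3.9030, 1.4549]

beam 1: φ=-135°, α=240°
  cosα=-0.5000 sinα=-0.8660 | (8,1) | tMaxX 0.5200 tMaxY 0.2656 | tΔX 2.0000 tΔY 1.1547
    t=0.2656 [y] (8,0) — stop
  → r_1 = 0.2656
beam 2: φ=-90°, α=285°
  cosα=0.2588 sinα=-0.9659 | (8,1) | tMaxX 2.8591 tMaxY 0.2381 | tΔX 3.8637 tΔY 1.0353
    t=0.2381 [y] (8,0) — stop
  → r_2 = 0.2381
beam 3: φ=-45°, α=330°
  cosα=0.8660 sinα=-0.5000 | (8,1) | tMaxX 0.8545 tMaxY 0.4600 | tΔX 1.1547 tΔY 2.0000
    t=0.4600 [y] (8,0) — stop
  → r_3 = 0.4600
beam 4: φ=0°, α=15°
  cosα=0.9659 sinα=0.2588 | (8,1) | tMaxX 0.7661 tMaxY 2.9751 | tΔX 1.0353 tΔY 3.8637
    t=0.7661 [x] (9,1) — stop
  → r_4 = 0.7661
beam 5: φ=45°, α=60°
  cosα=0.5000 sinα=0.8660 | (8,1) | tMaxX 1.4800 tMaxY 0.8891 | tΔX 2.0000 tΔY 1.1547
    t=0.8891 [y] (8,2)
    t=1.4800 [x] (9,2) — stop
  → r_5 = 1.4800
beam 6: φ=90°, α=105°
  cosα=-0.2588 sinα=0.9659 | (8,1) | tMaxX 1.0046 tMaxY 0.7972 | tΔX 3.8637 tΔY 1.0353
    t=0.7972 [y] (8,2)
    t=1.0046 [x] (7,2)
    t=1.8324 [y] (7,3)
    t=2.8677 [y] (7,4)
    t=3.9030 [y] (7,5) — stop
  → r_6 = 3.9030
beam 7: φ=135°, α=150°
  cosα=-0.8660 sinα=0.5000 | (8,1) | tMaxX 0.3002 tMaxY 1.5400 | tΔX 1.1547 tΔY 2.0000
    t=0.3002 [x] (7,1)
    t=1.4549 [x] (6,1) — stop
  → r_7 = 1.4549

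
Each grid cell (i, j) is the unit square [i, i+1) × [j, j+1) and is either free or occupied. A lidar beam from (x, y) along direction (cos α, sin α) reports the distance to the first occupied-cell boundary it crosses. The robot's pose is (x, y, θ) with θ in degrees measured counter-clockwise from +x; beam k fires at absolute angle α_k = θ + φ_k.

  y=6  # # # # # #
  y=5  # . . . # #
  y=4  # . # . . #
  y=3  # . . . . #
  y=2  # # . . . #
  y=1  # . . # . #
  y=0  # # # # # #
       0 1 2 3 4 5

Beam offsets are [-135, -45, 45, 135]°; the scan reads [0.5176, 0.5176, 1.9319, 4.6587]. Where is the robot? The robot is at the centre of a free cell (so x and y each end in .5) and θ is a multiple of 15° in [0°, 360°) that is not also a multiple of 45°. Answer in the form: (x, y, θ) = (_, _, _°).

(x, y, θ) = (3.5, 5.5, 120°)

The pose lattice has 16·16 = 256 candidates. Test each by forward raycasting.
  (3.5, 5.5, 255°): beam 1 = 0.5774 ≠ 0.5176 ✗
  (4.5, 3.5, 255°): beam 1 = 2.8868 ≠ 0.5176 ✗
  (2.5, 1.5, 240°): beam 1 = 4.6587 ≠ 0.5176 ✗
  (3.5, 5.5, 60°): beam 1 = 4.6587 ≠ 0.5176 ✗
  (1.5, 4.5, 60°): beam 1 = 1.5529 ≠ 0.5176 ✗
  …
  (3.5, 5.5, 120°): r_1=0.5176, r_2=0.5176, r_3=1.9319, r_4=4.6587 — all match ✓
Unique over the lattice → pose = (3.5, 5.5, 120°).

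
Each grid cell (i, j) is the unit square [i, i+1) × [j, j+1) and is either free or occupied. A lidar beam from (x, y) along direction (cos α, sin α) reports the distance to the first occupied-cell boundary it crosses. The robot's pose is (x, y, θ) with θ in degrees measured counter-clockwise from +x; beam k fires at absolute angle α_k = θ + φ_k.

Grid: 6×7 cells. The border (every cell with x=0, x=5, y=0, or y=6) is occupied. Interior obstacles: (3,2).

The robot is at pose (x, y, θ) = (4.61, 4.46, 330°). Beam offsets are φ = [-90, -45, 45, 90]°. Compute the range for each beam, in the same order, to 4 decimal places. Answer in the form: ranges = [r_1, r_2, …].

beam 1: φ=-90°, α=240°
  dir = (cos 240°, sin 240°) = (-0.5000, -0.8660); from cell (4,4)
  next x-line at t=1.2200, next y-line at t=0.5312; Δt_x=2.0000, Δt_y=1.1547
    y: enter (4,3) at t=0.5312
    x: enter (3,3) at t=1.2200
    y: enter (3,2) at t=1.6859 ← occupied
  → r_1 = 1.6859
beam 2: φ=-45°, α=285°
  dir = (cos 285°, sin 285°) = (0.2588, -0.9659); from cell (4,4)
  next x-line at t=1.5068, next y-line at t=0.4762; Δt_x=3.8637, Δt_y=1.0353
    y: enter (4,3) at t=0.4762
    x: enter (5,3) at t=1.5068 ← occupied
  → r_2 = 1.5068
beam 3: φ=45°, α=15°
  dir = (cos 15°, sin 15°) = (0.9659, 0.2588); from cell (4,4)
  next x-line at t=0.4038, next y-line at t=2.0864; Δt_x=1.0353, Δt_y=3.8637
    x: enter (5,4) at t=0.4038 ← occupied
  → r_3 = 0.4038
beam 4: φ=90°, α=60°
  dir = (cos 60°, sin 60°) = (0.5000, 0.8660); from cell (4,4)
  next x-line at t=0.7800, next y-line at t=0.6235; Δt_x=2.0000, Δt_y=1.1547
    y: enter (4,5) at t=0.6235
    x: enter (5,5) at t=0.7800 ← occupied
  → r_4 = 0.7800

ranges = [1.6859, 1.5068, 0.4038, 0.7800]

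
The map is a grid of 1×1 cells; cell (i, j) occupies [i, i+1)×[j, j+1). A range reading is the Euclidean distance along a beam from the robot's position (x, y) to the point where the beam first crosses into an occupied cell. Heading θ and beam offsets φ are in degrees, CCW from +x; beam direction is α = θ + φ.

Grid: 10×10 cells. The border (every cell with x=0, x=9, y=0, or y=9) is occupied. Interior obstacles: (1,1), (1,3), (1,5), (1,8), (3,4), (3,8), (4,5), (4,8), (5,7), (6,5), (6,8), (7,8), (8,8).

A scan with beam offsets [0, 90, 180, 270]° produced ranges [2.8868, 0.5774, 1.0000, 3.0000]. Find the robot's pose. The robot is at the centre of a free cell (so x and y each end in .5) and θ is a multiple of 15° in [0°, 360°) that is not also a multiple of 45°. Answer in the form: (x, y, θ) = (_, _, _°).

Enumerate (i+0.5, j+0.5, θ) over the 51 free cells and 16 admissible headings. For each, cast all 4 beams and compare to the given ranges.
  (2.5, 8.5, 195°): beam 1 = 0.5176 ≠ 2.8868 ✗
  (7.5, 2.5, 285°): beam 1 = 1.5529 ≠ 2.8868 ✗
  (3.5, 7.5, 150°): beam 1 = 1.7321 ≠ 2.8868 ✗
  (6.5, 7.5, 120°): beam 1 = 0.5774 ≠ 2.8868 ✗
  (2.5, 2.5, 330°): beam 1 = 3.0000 ≠ 2.8868 ✗
  …
  (2.5, 5.5, 120°): r_1=2.8868, r_2=0.5774, r_3=1.0000, r_4=3.0000 — all match ✓
Unique over the lattice → pose = (2.5, 5.5, 120°).

(x, y, θ) = (2.5, 5.5, 120°)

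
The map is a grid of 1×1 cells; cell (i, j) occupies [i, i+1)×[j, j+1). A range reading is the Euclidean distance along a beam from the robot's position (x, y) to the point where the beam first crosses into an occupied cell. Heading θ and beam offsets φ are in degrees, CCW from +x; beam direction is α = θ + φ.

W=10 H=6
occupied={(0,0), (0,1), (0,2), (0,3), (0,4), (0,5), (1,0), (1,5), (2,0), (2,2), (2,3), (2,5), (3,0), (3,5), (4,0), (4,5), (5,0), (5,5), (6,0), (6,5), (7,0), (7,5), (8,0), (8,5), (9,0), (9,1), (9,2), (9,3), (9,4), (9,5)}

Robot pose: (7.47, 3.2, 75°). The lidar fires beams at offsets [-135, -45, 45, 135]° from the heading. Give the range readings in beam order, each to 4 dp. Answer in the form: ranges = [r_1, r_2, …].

beam 1: φ=-135°, α=300°
  direction (0.5000, -0.8660); cell (7,3); t to first gridline: x 1.0600, y 0.2309 (then +2.0000 / +1.1547)
    (7,2) via y @ 0.2309
    (8,2) via x @ 1.0600
    (8,1) via y @ 1.3856
    (8,0) via y @ 2.5403  # hit
  → r_1 = 2.5403
beam 2: φ=-45°, α=30°
  direction (0.8660, 0.5000); cell (7,3); t to first gridline: x 0.6120, y 1.6000 (then +1.1547 / +2.0000)
    (8,3) via x @ 0.6120
    (8,4) via y @ 1.6000
    (9,4) via x @ 1.7667  # hit
  → r_2 = 1.7667
beam 3: φ=45°, α=120°
  direction (-0.5000, 0.8660); cell (7,3); t to first gridline: x 0.9400, y 0.9238 (then +2.0000 / +1.1547)
    (7,4) via y @ 0.9238
    (6,4) via x @ 0.9400
    (6,5) via y @ 2.0785  # hit
  → r_3 = 2.0785
beam 4: φ=135°, α=210°
  direction (-0.8660, -0.5000); cell (7,3); t to first gridline: x 0.5427, y 0.4000 (then +1.1547 / +2.0000)
    (7,2) via y @ 0.4000
    (6,2) via x @ 0.5427
    (5,2) via x @ 1.6974
    (5,1) via y @ 2.4000
    (4,1) via x @ 2.8521
    (3,1) via x @ 4.0068
    (3,0) via y @ 4.4000  # hit
  → r_4 = 4.4000

ranges = [2.5403, 1.7667, 2.0785, 4.4000]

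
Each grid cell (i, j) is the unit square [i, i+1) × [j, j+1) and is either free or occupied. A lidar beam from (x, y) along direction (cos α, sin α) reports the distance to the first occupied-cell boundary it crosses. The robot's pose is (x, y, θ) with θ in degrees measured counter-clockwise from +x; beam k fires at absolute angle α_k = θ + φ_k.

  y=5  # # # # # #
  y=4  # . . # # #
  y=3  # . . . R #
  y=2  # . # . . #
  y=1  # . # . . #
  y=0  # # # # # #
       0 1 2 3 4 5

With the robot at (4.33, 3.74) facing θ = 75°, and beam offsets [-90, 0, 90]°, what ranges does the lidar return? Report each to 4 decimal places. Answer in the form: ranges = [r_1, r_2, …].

beam 1: φ=-90°, α=345°
  dir = (cos 345°, sin 345°) = (0.9659, -0.2588); from cell (4,3)
  next x-line at t=0.6936, next y-line at t=2.8591; Δt_x=1.0353, Δt_y=3.8637
    x: enter (5,3) at t=0.6936 ← occupied
  → r_1 = 0.6936
beam 2: φ=0°, α=75°
  dir = (cos 75°, sin 75°) = (0.2588, 0.9659); from cell (4,3)
  next x-line at t=2.5887, next y-line at t=0.2692; Δt_x=3.8637, Δt_y=1.0353
    y: enter (4,4) at t=0.2692 ← occupied
  → r_2 = 0.2692
beam 3: φ=90°, α=165°
  dir = (cos 165°, sin 165°) = (-0.9659, 0.2588); from cell (4,3)
  next x-line at t=0.3416, next y-line at t=1.0046; Δt_x=1.0353, Δt_y=3.8637
    x: enter (3,3) at t=0.3416
    y: enter (3,4) at t=1.0046 ← occupied
  → r_3 = 1.0046

ranges = [0.6936, 0.2692, 1.0046]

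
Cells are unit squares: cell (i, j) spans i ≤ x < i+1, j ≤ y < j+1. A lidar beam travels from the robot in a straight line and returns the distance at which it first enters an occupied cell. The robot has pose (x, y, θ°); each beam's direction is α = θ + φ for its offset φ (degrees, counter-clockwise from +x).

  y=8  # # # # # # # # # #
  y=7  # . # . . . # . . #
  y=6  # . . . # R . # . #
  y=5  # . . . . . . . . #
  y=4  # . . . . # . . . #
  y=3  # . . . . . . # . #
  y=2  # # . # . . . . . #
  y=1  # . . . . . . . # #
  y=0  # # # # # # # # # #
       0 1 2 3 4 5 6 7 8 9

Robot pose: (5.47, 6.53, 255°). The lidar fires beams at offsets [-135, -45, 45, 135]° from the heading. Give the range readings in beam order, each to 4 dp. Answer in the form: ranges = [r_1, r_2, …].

ranges = [1.6974, 0.5427, 3.0600, 0.9400]

beam 1: φ=-135°, α=120°
  dir = (cos 120°, sin 120°) = (-0.5000, 0.8660); from cell (5,6)
  next x-line at t=0.9400, next y-line at t=0.5427; Δt_x=2.0000, Δt_y=1.1547
    y: enter (5,7) at t=0.5427
    x: enter (4,7) at t=0.9400
    y: enter (4,8) at t=1.6974 ← occupied
  → r_1 = 1.6974
beam 2: φ=-45°, α=210°
  dir = (cos 210°, sin 210°) = (-0.8660, -0.5000); from cell (5,6)
  next x-line at t=0.5427, next y-line at t=1.0600; Δt_x=1.1547, Δt_y=2.0000
    x: enter (4,6) at t=0.5427 ← occupied
  → r_2 = 0.5427
beam 3: φ=45°, α=300°
  dir = (cos 300°, sin 300°) = (0.5000, -0.8660); from cell (5,6)
  next x-line at t=1.0600, next y-line at t=0.6120; Δt_x=2.0000, Δt_y=1.1547
    y: enter (5,5) at t=0.6120
    x: enter (6,5) at t=1.0600
    y: enter (6,4) at t=1.7667
    y: enter (6,3) at t=2.9214
    x: enter (7,3) at t=3.0600 ← occupied
  → r_3 = 3.0600
beam 4: φ=135°, α=30°
  dir = (cos 30°, sin 30°) = (0.8660, 0.5000); from cell (5,6)
  next x-line at t=0.6120, next y-line at t=0.9400; Δt_x=1.1547, Δt_y=2.0000
    x: enter (6,6) at t=0.6120
    y: enter (6,7) at t=0.9400 ← occupied
  → r_4 = 0.9400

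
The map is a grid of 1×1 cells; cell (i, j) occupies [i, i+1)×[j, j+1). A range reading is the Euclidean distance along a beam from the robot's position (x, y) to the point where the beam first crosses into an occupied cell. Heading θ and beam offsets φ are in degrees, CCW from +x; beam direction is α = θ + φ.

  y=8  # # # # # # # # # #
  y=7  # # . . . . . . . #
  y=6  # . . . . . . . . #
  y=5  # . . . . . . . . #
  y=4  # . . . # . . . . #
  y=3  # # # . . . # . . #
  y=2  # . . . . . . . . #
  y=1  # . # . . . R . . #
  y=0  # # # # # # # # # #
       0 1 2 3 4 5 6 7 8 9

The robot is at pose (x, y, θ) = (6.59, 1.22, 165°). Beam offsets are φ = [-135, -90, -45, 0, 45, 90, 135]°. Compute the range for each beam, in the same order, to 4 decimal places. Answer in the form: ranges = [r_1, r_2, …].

beam 1: φ=-135°, α=30°
  d=(0.8660,0.5000)  start (6,1)  tX=0.4734 tY=1.5600  stride 1/|dx|=1.1547 1/|dy|=2.0000
    cross x-line → (7,1), t=0.4734
    cross y-line → (7,2), t=1.5600
    cross x-line → (8,2), t=1.6281
    cross x-line → (9,2), t=2.7828 (wall)
  → r_1 = 2.7828
beam 2: φ=-90°, α=75°
  d=(0.2588,0.9659)  start (6,1)  tX=1.5841 tY=0.8075  stride 1/|dx|=3.8637 1/|dy|=1.0353
    cross y-line → (6,2), t=0.8075
    cross x-line → (7,2), t=1.5841
    cross y-line → (7,3), t=1.8428
    cross y-line → (7,4), t=2.8781
    cross y-line → (7,5), t=3.9133
    cross y-line → (7,6), t=4.9486
    cross x-line → (8,6), t=5.4478
    cross y-line → (8,7), t=5.9839
    cross y-line → (8,8), t=7.0192 (wall)
  → r_2 = 7.0192
beam 3: φ=-45°, α=120°
  d=(-0.5000,0.8660)  start (6,1)  tX=1.1800 tY=0.9007  stride 1/|dx|=2.0000 1/|dy|=1.1547
    cross y-line → (6,2), t=0.9007
    cross x-line → (5,2), t=1.1800
    cross y-line → (5,3), t=2.0554
    cross x-line → (4,3), t=3.1800
    cross y-line → (4,4), t=3.2101 (wall)
  → r_3 = 3.2101
beam 4: φ=0°, α=165°
  d=(-0.9659,0.2588)  start (6,1)  tX=0.6108 tY=3.0137  stride 1/|dx|=1.0353 1/|dy|=3.8637
    cross x-line → (5,1), t=0.6108
    cross x-line → (4,1), t=1.6461
    cross x-line → (3,1), t=2.6814
    cross y-line → (3,2), t=3.0137
    cross x-line → (2,2), t=3.7166
    cross x-line → (1,2), t=4.7519
    cross x-line → (0,2), t=5.7872 (wall)
  → r_4 = 5.7872
beam 5: φ=45°, α=210°
  d=(-0.8660,-0.5000)  start (6,1)  tX=0.6813 tY=0.4400  stride 1/|dx|=1.1547 1/|dy|=2.0000
    cross y-line → (6,0), t=0.4400 (wall)
  → r_5 = 0.4400
beam 6: φ=90°, α=255°
  d=(-0.2588,-0.9659)  start (6,1)  tX=2.2796 tY=0.2278  stride 1/|dx|=3.8637 1/|dy|=1.0353
    cross y-line → (6,0), t=0.2278 (wall)
  → r_6 = 0.2278
beam 7: φ=135°, α=300°
  d=(0.5000,-0.8660)  start (6,1)  tX=0.8200 tY=0.2540  stride 1/|dx|=2.0000 1/|dy|=1.1547
    cross y-line → (6,0), t=0.2540 (wall)
  → r_7 = 0.2540

ranges = [2.7828, 7.0192, 3.2101, 5.7872, 0.4400, 0.2278, 0.2540]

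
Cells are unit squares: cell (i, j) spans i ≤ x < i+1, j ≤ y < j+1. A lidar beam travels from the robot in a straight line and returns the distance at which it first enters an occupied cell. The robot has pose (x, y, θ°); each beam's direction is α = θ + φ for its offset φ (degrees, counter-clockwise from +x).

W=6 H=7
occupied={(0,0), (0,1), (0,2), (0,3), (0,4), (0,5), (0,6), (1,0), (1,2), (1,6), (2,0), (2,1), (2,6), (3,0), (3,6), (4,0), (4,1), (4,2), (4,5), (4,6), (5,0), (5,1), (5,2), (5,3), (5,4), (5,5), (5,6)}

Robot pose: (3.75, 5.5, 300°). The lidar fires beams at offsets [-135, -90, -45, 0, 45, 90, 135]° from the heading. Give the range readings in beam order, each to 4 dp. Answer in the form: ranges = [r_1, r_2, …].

ranges = [1.9319, 3.1754, 3.6235, 0.5000, 0.2588, 0.2887, 0.5176]

beam 1: φ=-135°, α=165°
  direction (-0.9659, 0.2588); cell (3,5); t to first gridline: x 0.7765, y 1.9319 (then +1.0353 / +3.8637)
    (2,5) via x @ 0.7765
    (1,5) via x @ 1.8117
    (1,6) via y @ 1.9319  # hit
  → r_1 = 1.9319
beam 2: φ=-90°, α=210°
  direction (-0.8660, -0.5000); cell (3,5); t to first gridline: x 0.8660, y 1.0000 (then +1.1547 / +2.0000)
    (2,5) via x @ 0.8660
    (2,4) via y @ 1.0000
    (1,4) via x @ 2.0207
    (1,3) via y @ 3.0000
    (0,3) via x @ 3.1754  # hit
  → r_2 = 3.1754
beam 3: φ=-45°, α=255°
  direction (-0.2588, -0.9659); cell (3,5); t to first gridline: x 2.8978, y 0.5176 (then +3.8637 / +1.0353)
    (3,4) via y @ 0.5176
    (3,3) via y @ 1.5529
    (3,2) via y @ 2.5882
    (2,2) via x @ 2.8978
    (2,1) via y @ 3.6235  # hit
  → r_3 = 3.6235
beam 4: φ=0°, α=300°
  direction (0.5000, -0.8660); cell (3,5); t to first gridline: x 0.5000, y 0.5774 (then +2.0000 / +1.1547)
    (4,5) via x @ 0.5000  # hit
  → r_4 = 0.5000
beam 5: φ=45°, α=345°
  direction (0.9659, -0.2588); cell (3,5); t to first gridline: x 0.2588, y 1.9319 (then +1.0353 / +3.8637)
    (4,5) via x @ 0.2588  # hit
  → r_5 = 0.2588
beam 6: φ=90°, α=30°
  direction (0.8660, 0.5000); cell (3,5); t to first gridline: x 0.2887, y 1.0000 (then +1.1547 / +2.0000)
    (4,5) via x @ 0.2887  # hit
  → r_6 = 0.2887
beam 7: φ=135°, α=75°
  direction (0.2588, 0.9659); cell (3,5); t to first gridline: x 0.9659, y 0.5176 (then +3.8637 / +1.0353)
    (3,6) via y @ 0.5176  # hit
  → r_7 = 0.5176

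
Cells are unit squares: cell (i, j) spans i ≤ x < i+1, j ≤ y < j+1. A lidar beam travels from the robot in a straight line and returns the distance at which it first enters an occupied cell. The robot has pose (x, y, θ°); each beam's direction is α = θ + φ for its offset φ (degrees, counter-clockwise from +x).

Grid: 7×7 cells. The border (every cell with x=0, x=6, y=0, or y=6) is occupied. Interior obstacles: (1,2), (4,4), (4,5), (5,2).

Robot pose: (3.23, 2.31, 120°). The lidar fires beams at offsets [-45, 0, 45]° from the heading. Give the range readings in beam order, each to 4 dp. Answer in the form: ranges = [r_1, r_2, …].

ranges = [2.9751, 4.2608, 1.2734]

beam 1: φ=-45°, α=75°
  d=(0.2588,0.9659)  start (3,2)  tX=2.9751 tY=0.7143  stride 1/|dx|=3.8637 1/|dy|=1.0353
    cross y-line → (3,3), t=0.7143
    cross y-line → (3,4), t=1.7496
    cross y-line → (3,5), t=2.7849
    cross x-line → (4,5), t=2.9751 (wall)
  → r_1 = 2.9751
beam 2: φ=0°, α=120°
  d=(-0.5000,0.8660)  start (3,2)  tX=0.4600 tY=0.7967  stride 1/|dx|=2.0000 1/|dy|=1.1547
    cross x-line → (2,2), t=0.4600
    cross y-line → (2,3), t=0.7967
    cross y-line → (2,4), t=1.9514
    cross x-line → (1,4), t=2.4600
    cross y-line → (1,5), t=3.1061
    cross y-line → (1,6), t=4.2608 (wall)
  → r_2 = 4.2608
beam 3: φ=45°, α=165°
  d=(-0.9659,0.2588)  start (3,2)  tX=0.2381 tY=2.6660  stride 1/|dx|=1.0353 1/|dy|=3.8637
    cross x-line → (2,2), t=0.2381
    cross x-line → (1,2), t=1.2734 (wall)
  → r_3 = 1.2734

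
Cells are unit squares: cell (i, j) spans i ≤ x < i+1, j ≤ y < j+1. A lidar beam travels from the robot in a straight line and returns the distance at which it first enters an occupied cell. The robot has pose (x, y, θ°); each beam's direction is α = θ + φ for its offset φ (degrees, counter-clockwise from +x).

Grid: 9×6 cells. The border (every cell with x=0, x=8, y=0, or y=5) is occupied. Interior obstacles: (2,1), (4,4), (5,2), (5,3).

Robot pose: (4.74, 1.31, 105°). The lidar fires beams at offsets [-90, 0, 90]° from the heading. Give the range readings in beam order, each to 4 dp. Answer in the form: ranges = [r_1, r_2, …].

beam 1: φ=-90°, α=15°
  dir = (cos 15°, sin 15°) = (0.9659, 0.2588); from cell (4,1)
  next x-line at t=0.2692, next y-line at t=2.6660; Δt_x=1.0353, Δt_y=3.8637
    x: enter (5,1) at t=0.2692
    x: enter (6,1) at t=1.3044
    x: enter (7,1) at t=2.3397
    y: enter (7,2) at t=2.6660
    x: enter (8,2) at t=3.3750 ← occupied
  → r_1 = 3.3750
beam 2: φ=0°, α=105°
  dir = (cos 105°, sin 105°) = (-0.2588, 0.9659); from cell (4,1)
  next x-line at t=2.8591, next y-line at t=0.7143; Δt_x=3.8637, Δt_y=1.0353
    y: enter (4,2) at t=0.7143
    y: enter (4,3) at t=1.7496
    y: enter (4,4) at t=2.7849 ← occupied
  → r_2 = 2.7849
beam 3: φ=90°, α=195°
  dir = (cos 195°, sin 195°) = (-0.9659, -0.2588); from cell (4,1)
  next x-line at t=0.7661, next y-line at t=1.1977; Δt_x=1.0353, Δt_y=3.8637
    x: enter (3,1) at t=0.7661
    y: enter (3,0) at t=1.1977 ← occupied
  → r_3 = 1.1977

ranges = [3.3750, 2.7849, 1.1977]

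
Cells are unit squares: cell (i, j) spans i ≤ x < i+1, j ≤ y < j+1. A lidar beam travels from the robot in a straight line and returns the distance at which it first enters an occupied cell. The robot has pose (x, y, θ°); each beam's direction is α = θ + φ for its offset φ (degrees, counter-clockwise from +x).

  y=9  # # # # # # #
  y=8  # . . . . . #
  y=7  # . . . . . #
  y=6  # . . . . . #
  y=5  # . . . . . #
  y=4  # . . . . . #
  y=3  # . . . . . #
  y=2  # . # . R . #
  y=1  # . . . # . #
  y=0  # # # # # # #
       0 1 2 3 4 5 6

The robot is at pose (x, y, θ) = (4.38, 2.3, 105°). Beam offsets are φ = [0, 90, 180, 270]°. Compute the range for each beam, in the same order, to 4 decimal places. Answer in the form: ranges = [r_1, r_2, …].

ranges = [6.9364, 3.4992, 0.3106, 1.6771]

beam 1: φ=0°, α=105°
  dir = (cos 105°, sin 105°) = (-0.2588, 0.9659); from cell (4,2)
  next x-line at t=1.4682, next y-line at t=0.7247; Δt_x=3.8637, Δt_y=1.0353
    y: enter (4,3) at t=0.7247
    x: enter (3,3) at t=1.4682
    y: enter (3,4) at t=1.7600
    y: enter (3,5) at t=2.7952
    y: enter (3,6) at t=3.8305
    y: enter (3,7) at t=4.8658
    x: enter (2,7) at t=5.3319
    y: enter (2,8) at t=5.9011
    y: enter (2,9) at t=6.9364 ← occupied
  → r_1 = 6.9364
beam 2: φ=90°, α=195°
  dir = (cos 195°, sin 195°) = (-0.9659, -0.2588); from cell (4,2)
  next x-line at t=0.3934, next y-line at t=1.1591; Δt_x=1.0353, Δt_y=3.8637
    x: enter (3,2) at t=0.3934
    y: enter (3,1) at t=1.1591
    x: enter (2,1) at t=1.4287
    x: enter (1,1) at t=2.4640
    x: enter (0,1) at t=3.4992 ← occupied
  → r_2 = 3.4992
beam 3: φ=180°, α=285°
  dir = (cos 285°, sin 285°) = (0.2588, -0.9659); from cell (4,2)
  next x-line at t=2.3955, next y-line at t=0.3106; Δt_x=3.8637, Δt_y=1.0353
    y: enter (4,1) at t=0.3106 ← occupied
  → r_3 = 0.3106
beam 4: φ=270°, α=15°
  dir = (cos 15°, sin 15°) = (0.9659, 0.2588); from cell (4,2)
  next x-line at t=0.6419, next y-line at t=2.7046; Δt_x=1.0353, Δt_y=3.8637
    x: enter (5,2) at t=0.6419
    x: enter (6,2) at t=1.6771 ← occupied
  → r_4 = 1.6771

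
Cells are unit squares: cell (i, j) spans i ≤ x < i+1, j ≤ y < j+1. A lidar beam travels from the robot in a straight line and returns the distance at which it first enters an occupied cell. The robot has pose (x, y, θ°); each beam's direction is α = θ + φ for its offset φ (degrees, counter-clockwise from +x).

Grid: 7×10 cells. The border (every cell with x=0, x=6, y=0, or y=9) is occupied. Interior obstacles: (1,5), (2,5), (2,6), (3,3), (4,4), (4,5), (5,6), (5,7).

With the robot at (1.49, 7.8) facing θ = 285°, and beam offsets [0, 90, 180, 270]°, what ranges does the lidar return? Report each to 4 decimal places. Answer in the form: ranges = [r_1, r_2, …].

beam 1: φ=0°, α=285°
  cosα=0.2588 sinα=-0.9659 | (1,7) | tMaxX 1.9705 tMaxY 0.8282 | tΔX 3.8637 tΔY 1.0353
    t=0.8282 [y] (1,6)
    t=1.8635 [y] (1,5) — stop
  → r_1 = 1.8635
beam 2: φ=90°, α=15°
  cosα=0.9659 sinα=0.2588 | (1,7) | tMaxX 0.5280 tMaxY 0.7727 | tΔX 1.0353 tΔY 3.8637
    t=0.5280 [x] (2,7)
    t=0.7727 [y] (2,8)
    t=1.5633 [x] (3,8)
    t=2.5985 [x] (4,8)
    t=3.6338 [x] (5,8)
    t=4.6364 [y] (5,9) — stop
  → r_2 = 4.6364
beam 3: φ=180°, α=105°
  cosα=-0.2588 sinα=0.9659 | (1,7) | tMaxX 1.8932 tMaxY 0.2071 | tΔX 3.8637 tΔY 1.0353
    t=0.2071 [y] (1,8)
    t=1.2423 [y] (1,9) — stop
  → r_3 = 1.2423
beam 4: φ=270°, α=195°
  cosα=-0.9659 sinα=-0.2588 | (1,7) | tMaxX 0.5073 tMaxY 3.0910 | tΔX 1.0353 tΔY 3.8637
    t=0.5073 [x] (0,7) — stop
  → r_4 = 0.5073

ranges = [1.8635, 4.6364, 1.2423, 0.5073]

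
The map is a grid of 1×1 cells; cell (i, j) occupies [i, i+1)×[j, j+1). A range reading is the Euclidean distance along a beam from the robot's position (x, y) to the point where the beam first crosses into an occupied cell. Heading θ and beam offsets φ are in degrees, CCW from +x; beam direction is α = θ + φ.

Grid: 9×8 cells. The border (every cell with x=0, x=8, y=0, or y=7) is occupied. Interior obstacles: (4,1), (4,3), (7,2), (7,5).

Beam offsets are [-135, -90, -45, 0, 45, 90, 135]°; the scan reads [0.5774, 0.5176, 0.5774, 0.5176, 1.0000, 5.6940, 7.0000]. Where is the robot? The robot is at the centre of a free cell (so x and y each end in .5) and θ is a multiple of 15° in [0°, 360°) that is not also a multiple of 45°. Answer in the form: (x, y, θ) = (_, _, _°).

Candidates: 38 free-cell centres × 16 headings = 608 poses. Raycast each; keep the one whose scan matches to 4 dp.
  (6.5, 3.5, 105°): beam 1 = 1.0000 ≠ 0.5774 ✗
  (1.5, 5.5, 165°): beam 1 = 3.0000 ≠ 0.5774 ✗
  (1.5, 4.5, 345°): beam 2 = 1.9319 ≠ 0.5176 ✗
  (6.5, 2.5, 105°): beam 3 = 2.8868 ≠ 0.5774 ✗
  (4.5, 4.5, 105°): beam 1 = 3.0000 ≠ 0.5774 ✗
  …
  (1.5, 6.5, 195°): r_1=0.5774, r_2=0.5176, r_3=0.5774, r_4=0.5176, r_5=1.0000, r_6=5.6940, r_7=7.0000 — all match ✓
No second candidate reproduces the full scan.

(x, y, θ) = (1.5, 6.5, 195°)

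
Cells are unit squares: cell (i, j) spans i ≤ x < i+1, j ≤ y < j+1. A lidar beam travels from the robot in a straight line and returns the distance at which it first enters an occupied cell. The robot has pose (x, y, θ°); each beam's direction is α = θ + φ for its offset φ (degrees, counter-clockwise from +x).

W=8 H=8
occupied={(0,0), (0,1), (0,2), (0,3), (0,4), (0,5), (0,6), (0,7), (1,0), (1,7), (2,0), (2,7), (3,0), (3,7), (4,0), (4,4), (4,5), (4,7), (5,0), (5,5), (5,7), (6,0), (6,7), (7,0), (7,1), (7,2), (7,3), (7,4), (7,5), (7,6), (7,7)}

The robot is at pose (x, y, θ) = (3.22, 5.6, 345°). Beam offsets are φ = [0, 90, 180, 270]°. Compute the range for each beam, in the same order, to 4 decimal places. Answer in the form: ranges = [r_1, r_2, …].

beam 1: φ=0°, α=345°
  d=(0.9659,-0.2588)  start (3,5)  tX=0.8075 tY=2.3182  stride 1/|dx|=1.0353 1/|dy|=3.8637
    cross x-line → (4,5), t=0.8075 (wall)
  → r_1 = 0.8075
beam 2: φ=90°, α=75°
  d=(0.2588,0.9659)  start (3,5)  tX=3.0137 tY=0.4141  stride 1/|dx|=3.8637 1/|dy|=1.0353
    cross y-line → (3,6), t=0.4141
    cross y-line → (3,7), t=1.4494 (wall)
  → r_2 = 1.4494
beam 3: φ=180°, α=165°
  d=(-0.9659,0.2588)  start (3,5)  tX=0.2278 tY=1.5455  stride 1/|dx|=1.0353 1/|dy|=3.8637
    cross x-line → (2,5), t=0.2278
    cross x-line → (1,5), t=1.2630
    cross y-line → (1,6), t=1.5455
    cross x-line → (0,6), t=2.2983 (wall)
  → r_3 = 2.2983
beam 4: φ=270°, α=255°
  d=(-0.2588,-0.9659)  start (3,5)  tX=0.8500 tY=0.6212  stride 1/|dx|=3.8637 1/|dy|=1.0353
    cross y-line → (3,4), t=0.6212
    cross x-line → (2,4), t=0.8500
    cross y-line → (2,3), t=1.6564
    cross y-line → (2,2), t=2.6917
    cross y-line → (2,1), t=3.7270
    cross x-line → (1,1), t=4.7137
    cross y-line → (1,0), t=4.7623 (wall)
  → r_4 = 4.7623

ranges = [0.8075, 1.4494, 2.2983, 4.7623]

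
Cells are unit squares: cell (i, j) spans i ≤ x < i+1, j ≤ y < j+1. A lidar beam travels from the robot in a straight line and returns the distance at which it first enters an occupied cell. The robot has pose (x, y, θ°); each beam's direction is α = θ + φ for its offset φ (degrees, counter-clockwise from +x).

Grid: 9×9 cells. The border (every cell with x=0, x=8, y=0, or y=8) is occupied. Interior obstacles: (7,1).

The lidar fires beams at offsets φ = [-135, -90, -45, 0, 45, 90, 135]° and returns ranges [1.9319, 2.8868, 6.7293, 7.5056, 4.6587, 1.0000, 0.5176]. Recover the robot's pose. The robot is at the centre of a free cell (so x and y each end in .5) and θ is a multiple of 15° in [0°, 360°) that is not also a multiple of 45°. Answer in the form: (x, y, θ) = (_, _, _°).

(x, y, θ) = (7.5, 5.5, 210°)

Enumerate (i+0.5, j+0.5, θ) over the 48 free cells and 16 admissible headings. For each, cast all 7 beams and compare to the given ranges.
  (3.5, 6.5, 210°): beam 1 = 1.5529 ≠ 1.9319 ✗
  (2.5, 7.5, 345°): beam 1 = 1.7321 ≠ 1.9319 ✗
  (7.5, 5.5, 15°): beam 1 = 5.1962 ≠ 1.9319 ✗
  …
  (7.5, 5.5, 210°): r_1=1.9319, r_2=2.8868, r_3=6.7293, r_4=7.5056, r_5=4.6587, r_6=1.0000, r_7=0.5176 — all match ✓
Only this pose fits every beam.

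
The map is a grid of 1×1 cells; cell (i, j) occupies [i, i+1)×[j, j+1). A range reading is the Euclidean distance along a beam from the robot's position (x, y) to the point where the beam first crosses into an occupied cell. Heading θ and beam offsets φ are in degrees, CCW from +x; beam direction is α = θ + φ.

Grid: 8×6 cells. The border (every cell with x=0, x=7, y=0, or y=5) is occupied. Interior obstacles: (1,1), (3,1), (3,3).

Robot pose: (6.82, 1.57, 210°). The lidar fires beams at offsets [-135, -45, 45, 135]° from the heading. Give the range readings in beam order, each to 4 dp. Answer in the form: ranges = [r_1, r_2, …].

ranges = [0.6955, 6.0253, 0.5901, 0.1863]

beam 1: φ=-135°, α=75°
  direction (0.2588, 0.9659); cell (6,1); t to first gridline: x 0.6955, y 0.4452 (then +3.8637 / +1.0353)
    (6,2) via y @ 0.4452
    (7,2) via x @ 0.6955  # hit
  → r_1 = 0.6955
beam 2: φ=-45°, α=165°
  direction (-0.9659, 0.2588); cell (6,1); t to first gridline: x 0.8489, y 1.6614 (then +1.0353 / +3.8637)
    (5,1) via x @ 0.8489
    (5,2) via y @ 1.6614
    (4,2) via x @ 1.8842
    (3,2) via x @ 2.9195
    (2,2) via x @ 3.9548
    (1,2) via x @ 4.9900
    (1,3) via y @ 5.5251
    (0,3) via x @ 6.0253  # hit
  → r_2 = 6.0253
beam 3: φ=45°, α=255°
  direction (-0.2588, -0.9659); cell (6,1); t to first gridline: x 3.1682, y 0.5901 (then +3.8637 / +1.0353)
    (6,0) via y @ 0.5901  # hit
  → r_3 = 0.5901
beam 4: φ=135°, α=345°
  direction (0.9659, -0.2588); cell (6,1); t to first gridline: x 0.1863, y 2.2023 (then +1.0353 / +3.8637)
    (7,1) via x @ 0.1863  # hit
  → r_4 = 0.1863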